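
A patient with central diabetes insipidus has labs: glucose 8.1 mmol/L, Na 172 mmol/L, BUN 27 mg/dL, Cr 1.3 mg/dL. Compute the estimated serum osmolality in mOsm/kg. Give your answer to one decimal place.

Calculated osmolality = 2·Na + glucose + BUN/2.8
= 2·172 + 8.1 + 27/2.8
= 344 + 8.10 + 9.64
= 361.74 mOsm/kg

361.7 mOsm/kg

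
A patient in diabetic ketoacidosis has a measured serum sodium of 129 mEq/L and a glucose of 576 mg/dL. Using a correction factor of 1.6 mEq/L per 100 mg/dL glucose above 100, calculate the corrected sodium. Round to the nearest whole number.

Corrected Na = measured Na + 1.6 · (glucose − 100)/100
= 129 + 1.6 · (576 − 100)/100
= 129 + 7.6
= 136.6 mEq/L

137 mEq/L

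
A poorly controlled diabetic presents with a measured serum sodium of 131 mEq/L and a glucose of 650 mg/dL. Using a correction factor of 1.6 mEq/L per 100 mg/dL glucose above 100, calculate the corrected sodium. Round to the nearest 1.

140 mEq/L

Corrected Na = measured Na + 1.6 · (glucose − 100)/100
= 131 + 1.6 · (650 − 100)/100
= 131 + 8.8
= 139.8 mEq/L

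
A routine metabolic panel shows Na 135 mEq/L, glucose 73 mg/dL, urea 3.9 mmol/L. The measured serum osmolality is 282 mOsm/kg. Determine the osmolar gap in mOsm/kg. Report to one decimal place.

4.0 mOsm/kg

Calculated osmolality = 2·Na + glucose/18 + urea
= 2·135 + 73/18 + 3.9
= 270 + 4.06 + 3.90
= 277.96 mOsm/kg ≈ 278.0 mOsm/kg
Osmolar gap = measured − calculated = 282 − 278.0 = 4.0 mOsm/kg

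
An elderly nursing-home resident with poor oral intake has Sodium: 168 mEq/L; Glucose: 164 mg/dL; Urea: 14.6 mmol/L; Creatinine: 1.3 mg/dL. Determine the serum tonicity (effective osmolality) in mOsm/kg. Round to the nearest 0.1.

Effective osmolality excludes urea (freely permeant across cell membranes):
2·Na + glucose/18
= 2·168 + 164/18
= 336 + 9.11
= 345.11 mOsm/kg

345.1 mOsm/kg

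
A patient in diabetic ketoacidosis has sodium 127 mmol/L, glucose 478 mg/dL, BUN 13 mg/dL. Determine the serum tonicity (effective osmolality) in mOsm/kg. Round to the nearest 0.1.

280.6 mOsm/kg

Effective osmolality excludes urea (freely permeant across cell membranes):
2·Na + glucose/18
= 2·127 + 478/18
= 254 + 26.56
= 280.56 mOsm/kg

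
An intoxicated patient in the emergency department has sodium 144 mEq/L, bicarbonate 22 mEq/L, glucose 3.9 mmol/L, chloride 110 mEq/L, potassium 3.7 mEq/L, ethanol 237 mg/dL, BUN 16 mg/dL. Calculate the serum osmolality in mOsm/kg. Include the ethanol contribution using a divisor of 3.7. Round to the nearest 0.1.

361.7 mOsm/kg

Calculated osmolality = 2·Na + glucose + BUN/2.8 + ethanol/3.7
= 2·144 + 3.9 + 16/2.8 + 237/3.7
= 288 + 3.90 + 5.71 + 64.05
= 361.66 mOsm/kg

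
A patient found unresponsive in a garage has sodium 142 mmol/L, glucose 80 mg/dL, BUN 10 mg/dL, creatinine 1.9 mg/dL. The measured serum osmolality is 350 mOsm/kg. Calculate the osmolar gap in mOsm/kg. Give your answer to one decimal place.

Calculated osmolality = 2·Na + glucose/18 + BUN/2.8
= 2·142 + 80/18 + 10/2.8
= 284 + 4.44 + 3.57
= 292.01 mOsm/kg ≈ 292.0 mOsm/kg
Osmolar gap = measured − calculated = 350 − 292.0 = 58.0 mOsm/kg

58.0 mOsm/kg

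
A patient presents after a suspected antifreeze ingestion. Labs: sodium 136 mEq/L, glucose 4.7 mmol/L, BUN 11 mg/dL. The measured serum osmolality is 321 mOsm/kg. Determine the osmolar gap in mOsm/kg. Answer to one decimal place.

40.4 mOsm/kg

Calculated osmolality = 2·Na + glucose + BUN/2.8
= 2·136 + 4.7 + 11/2.8
= 272 + 4.70 + 3.93
= 280.63 mOsm/kg ≈ 280.6 mOsm/kg
Osmolar gap = measured − calculated = 321 − 280.6 = 40.4 mOsm/kg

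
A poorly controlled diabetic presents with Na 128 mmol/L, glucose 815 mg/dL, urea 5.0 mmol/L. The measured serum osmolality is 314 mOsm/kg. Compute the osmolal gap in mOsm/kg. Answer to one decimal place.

7.7 mOsm/kg

Calculated osmolality = 2·Na + glucose/18 + urea
= 2·128 + 815/18 + 5
= 256 + 45.28 + 5
= 306.28 mOsm/kg ≈ 306.3 mOsm/kg
Osmolar gap = measured − calculated = 314 − 306.3 = 7.7 mOsm/kg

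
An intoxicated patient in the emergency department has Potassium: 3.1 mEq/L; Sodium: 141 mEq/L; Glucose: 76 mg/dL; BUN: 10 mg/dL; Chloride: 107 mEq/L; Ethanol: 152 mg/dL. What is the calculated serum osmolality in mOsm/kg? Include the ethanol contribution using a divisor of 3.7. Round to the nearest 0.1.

330.9 mOsm/kg

Calculated osmolality = 2·Na + glucose/18 + BUN/2.8 + ethanol/3.7
= 2·141 + 76/18 + 10/2.8 + 152/3.7
= 282 + 4.22 + 3.57 + 41.08
= 330.87 mOsm/kg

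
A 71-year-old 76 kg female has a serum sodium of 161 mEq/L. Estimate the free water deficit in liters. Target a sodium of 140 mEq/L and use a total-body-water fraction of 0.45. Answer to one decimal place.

TBW = 0.45 · 76 = 34.2 L
Free water deficit = TBW · (Na/140 − 1)
= 34.2 · (161/140 − 1)
= 34.2 · 0.15
= 5.13 L

5.1 L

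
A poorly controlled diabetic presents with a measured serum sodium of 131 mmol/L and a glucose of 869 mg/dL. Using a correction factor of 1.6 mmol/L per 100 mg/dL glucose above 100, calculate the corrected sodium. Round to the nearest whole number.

Corrected Na = measured Na + 1.6 · (glucose − 100)/100
= 131 + 1.6 · (869 − 100)/100
= 131 + 12.3
= 143.3 mmol/L

143 mmol/L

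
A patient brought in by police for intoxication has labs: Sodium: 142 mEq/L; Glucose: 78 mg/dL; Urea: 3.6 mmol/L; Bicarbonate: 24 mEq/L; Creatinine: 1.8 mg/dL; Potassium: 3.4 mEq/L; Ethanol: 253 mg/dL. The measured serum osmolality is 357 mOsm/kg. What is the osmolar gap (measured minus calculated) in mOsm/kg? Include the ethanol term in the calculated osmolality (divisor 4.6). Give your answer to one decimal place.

10.1 mOsm/kg

Calculated osmolality = 2·Na + glucose/18 + urea + ethanol/4.6
= 2·142 + 78/18 + 3.6 + 253/4.6
= 284 + 4.33 + 3.60 + 55
= 346.93 mOsm/kg ≈ 346.9 mOsm/kg
Osmolar gap = measured − calculated = 357 − 346.9 = 10.1 mOsm/kg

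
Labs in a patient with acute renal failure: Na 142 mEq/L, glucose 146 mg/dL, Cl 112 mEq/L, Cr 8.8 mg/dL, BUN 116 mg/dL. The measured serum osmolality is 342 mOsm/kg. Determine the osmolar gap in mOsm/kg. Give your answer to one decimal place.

8.5 mOsm/kg

Calculated osmolality = 2·Na + glucose/18 + BUN/2.8
= 2·142 + 146/18 + 116/2.8
= 284 + 8.11 + 41.43
= 333.54 mOsm/kg ≈ 333.5 mOsm/kg
Osmolar gap = measured − calculated = 342 − 333.5 = 8.5 mOsm/kg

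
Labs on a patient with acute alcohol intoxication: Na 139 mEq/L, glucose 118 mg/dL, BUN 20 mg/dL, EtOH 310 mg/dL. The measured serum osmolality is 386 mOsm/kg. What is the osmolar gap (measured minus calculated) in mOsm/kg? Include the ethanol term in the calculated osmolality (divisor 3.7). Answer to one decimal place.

Calculated osmolality = 2·Na + glucose/18 + BUN/2.8 + ethanol/3.7
= 2·139 + 118/18 + 20/2.8 + 310/3.7
= 278 + 6.56 + 7.14 + 83.78
= 375.48 mOsm/kg ≈ 375.5 mOsm/kg
Osmolar gap = measured − calculated = 386 − 375.5 = 10.5 mOsm/kg

10.5 mOsm/kg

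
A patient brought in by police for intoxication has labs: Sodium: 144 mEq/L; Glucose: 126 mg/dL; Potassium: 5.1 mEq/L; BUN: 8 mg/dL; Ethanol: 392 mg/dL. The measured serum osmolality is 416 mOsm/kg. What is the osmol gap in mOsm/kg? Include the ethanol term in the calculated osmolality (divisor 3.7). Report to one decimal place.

Calculated osmolality = 2·Na + glucose/18 + BUN/2.8 + ethanol/3.7
= 2·144 + 126/18 + 8/2.8 + 392/3.7
= 288 + 7 + 2.86 + 105.95
= 403.81 mOsm/kg ≈ 403.8 mOsm/kg
Osmolar gap = measured − calculated = 416 − 403.8 = 12.2 mOsm/kg

12.2 mOsm/kg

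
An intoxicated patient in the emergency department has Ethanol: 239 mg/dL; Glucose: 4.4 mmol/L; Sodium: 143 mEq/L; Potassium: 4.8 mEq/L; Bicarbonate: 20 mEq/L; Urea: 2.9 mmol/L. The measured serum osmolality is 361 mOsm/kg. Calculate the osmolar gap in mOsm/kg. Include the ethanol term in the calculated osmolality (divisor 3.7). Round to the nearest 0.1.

3.1 mOsm/kg

Calculated osmolality = 2·Na + glucose + urea + ethanol/3.7
= 2·143 + 4.4 + 2.9 + 239/3.7
= 286 + 4.40 + 2.90 + 64.59
= 357.89 mOsm/kg ≈ 357.9 mOsm/kg
Osmolar gap = measured − calculated = 361 − 357.9 = 3.1 mOsm/kg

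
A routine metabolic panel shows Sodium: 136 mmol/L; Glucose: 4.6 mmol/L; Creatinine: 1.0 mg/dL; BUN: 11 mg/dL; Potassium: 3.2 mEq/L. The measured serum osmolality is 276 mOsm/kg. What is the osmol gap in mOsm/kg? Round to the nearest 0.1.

-4.5 mOsm/kg

Calculated osmolality = 2·Na + glucose + BUN/2.8
= 2·136 + 4.6 + 11/2.8
= 272 + 4.60 + 3.93
= 280.53 mOsm/kg ≈ 280.5 mOsm/kg
Osmolar gap = measured − calculated = 276 − 280.5 = -4.5 mOsm/kg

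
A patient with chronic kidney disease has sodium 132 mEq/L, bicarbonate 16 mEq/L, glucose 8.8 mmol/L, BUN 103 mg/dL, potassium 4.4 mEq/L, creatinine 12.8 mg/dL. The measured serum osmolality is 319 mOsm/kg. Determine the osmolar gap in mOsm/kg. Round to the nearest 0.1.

9.4 mOsm/kg

Calculated osmolality = 2·Na + glucose + BUN/2.8
= 2·132 + 8.8 + 103/2.8
= 264 + 8.80 + 36.79
= 309.59 mOsm/kg ≈ 309.6 mOsm/kg
Osmolar gap = measured − calculated = 319 − 309.6 = 9.4 mOsm/kg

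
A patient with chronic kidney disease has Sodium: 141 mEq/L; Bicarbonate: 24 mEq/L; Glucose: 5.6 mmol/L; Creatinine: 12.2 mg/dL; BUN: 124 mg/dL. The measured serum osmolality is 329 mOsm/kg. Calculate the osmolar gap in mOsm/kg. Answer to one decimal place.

-2.9 mOsm/kg

Calculated osmolality = 2·Na + glucose + BUN/2.8
= 2·141 + 5.6 + 124/2.8
= 282 + 5.60 + 44.29
= 331.89 mOsm/kg ≈ 331.9 mOsm/kg
Osmolar gap = measured − calculated = 329 − 331.9 = -2.9 mOsm/kg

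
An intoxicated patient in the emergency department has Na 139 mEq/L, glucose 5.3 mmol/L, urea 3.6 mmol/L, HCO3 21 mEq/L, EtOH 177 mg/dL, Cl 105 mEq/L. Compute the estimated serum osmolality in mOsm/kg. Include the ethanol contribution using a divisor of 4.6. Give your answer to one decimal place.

Calculated osmolality = 2·Na + glucose + urea + ethanol/4.6
= 2·139 + 5.3 + 3.6 + 177/4.6
= 278 + 5.30 + 3.60 + 38.48
= 325.38 mOsm/kg

325.4 mOsm/kg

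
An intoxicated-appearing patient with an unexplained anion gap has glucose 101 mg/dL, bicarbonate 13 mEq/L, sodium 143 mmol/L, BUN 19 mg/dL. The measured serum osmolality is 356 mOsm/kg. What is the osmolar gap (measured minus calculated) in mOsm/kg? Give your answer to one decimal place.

Calculated osmolality = 2·Na + glucose/18 + BUN/2.8
= 2·143 + 101/18 + 19/2.8
= 286 + 5.61 + 6.79
= 298.4 mOsm/kg ≈ 298.4 mOsm/kg
Osmolar gap = measured − calculated = 356 − 298.4 = 57.6 mOsm/kg

57.6 mOsm/kg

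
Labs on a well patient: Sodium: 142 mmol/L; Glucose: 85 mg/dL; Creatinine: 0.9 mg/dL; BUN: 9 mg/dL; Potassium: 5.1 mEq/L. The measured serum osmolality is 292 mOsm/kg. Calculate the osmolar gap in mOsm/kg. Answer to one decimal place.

Calculated osmolality = 2·Na + glucose/18 + BUN/2.8
= 2·142 + 85/18 + 9/2.8
= 284 + 4.72 + 3.21
= 291.93 mOsm/kg ≈ 291.9 mOsm/kg
Osmolar gap = measured − calculated = 292 − 291.9 = 0.1 mOsm/kg

0.1 mOsm/kg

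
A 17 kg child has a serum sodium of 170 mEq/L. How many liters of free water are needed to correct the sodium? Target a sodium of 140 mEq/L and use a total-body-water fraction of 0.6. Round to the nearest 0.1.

TBW = 0.6 · 17 = 10.2 L
Free water deficit = TBW · (Na/140 − 1)
= 10.2 · (170/140 − 1)
= 10.2 · 0.2143
= 2.19 L

2.2 L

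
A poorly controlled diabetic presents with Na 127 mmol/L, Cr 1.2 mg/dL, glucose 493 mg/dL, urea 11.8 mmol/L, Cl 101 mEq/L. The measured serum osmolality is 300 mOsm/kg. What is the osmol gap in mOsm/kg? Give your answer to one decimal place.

Calculated osmolality = 2·Na + glucose/18 + urea
= 2·127 + 493/18 + 11.8
= 254 + 27.39 + 11.80
= 293.19 mOsm/kg ≈ 293.2 mOsm/kg
Osmolar gap = measured − calculated = 300 − 293.2 = 6.8 mOsm/kg

6.8 mOsm/kg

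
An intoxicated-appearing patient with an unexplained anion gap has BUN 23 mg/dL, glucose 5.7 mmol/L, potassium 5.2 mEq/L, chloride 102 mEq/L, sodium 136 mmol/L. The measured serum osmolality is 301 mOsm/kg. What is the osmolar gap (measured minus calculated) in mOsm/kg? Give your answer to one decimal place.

15.1 mOsm/kg

Calculated osmolality = 2·Na + glucose + BUN/2.8
= 2·136 + 5.7 + 23/2.8
= 272 + 5.70 + 8.21
= 285.91 mOsm/kg ≈ 285.9 mOsm/kg
Osmolar gap = measured − calculated = 301 − 285.9 = 15.1 mOsm/kg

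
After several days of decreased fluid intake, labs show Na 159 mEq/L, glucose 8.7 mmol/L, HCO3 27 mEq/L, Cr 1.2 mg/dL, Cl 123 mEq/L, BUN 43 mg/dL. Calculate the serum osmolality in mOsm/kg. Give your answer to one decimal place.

342.1 mOsm/kg

Calculated osmolality = 2·Na + glucose + BUN/2.8
= 2·159 + 8.7 + 43/2.8
= 318 + 8.70 + 15.36
= 342.06 mOsm/kg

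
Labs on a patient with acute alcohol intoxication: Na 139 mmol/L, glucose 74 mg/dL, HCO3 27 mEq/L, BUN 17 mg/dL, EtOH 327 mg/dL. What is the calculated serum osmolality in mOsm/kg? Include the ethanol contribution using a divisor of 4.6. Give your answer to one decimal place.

359.3 mOsm/kg

Calculated osmolality = 2·Na + glucose/18 + BUN/2.8 + ethanol/4.6
= 2·139 + 74/18 + 17/2.8 + 327/4.6
= 278 + 4.11 + 6.07 + 71.09
= 359.27 mOsm/kg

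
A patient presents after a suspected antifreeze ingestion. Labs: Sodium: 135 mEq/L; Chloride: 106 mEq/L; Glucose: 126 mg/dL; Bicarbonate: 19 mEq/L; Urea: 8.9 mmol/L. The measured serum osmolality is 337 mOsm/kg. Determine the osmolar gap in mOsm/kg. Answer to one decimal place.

Calculated osmolality = 2·Na + glucose/18 + urea
= 2·135 + 126/18 + 8.9
= 270 + 7 + 8.90
= 285.9 mOsm/kg ≈ 285.9 mOsm/kg
Osmolar gap = measured − calculated = 337 − 285.9 = 51.1 mOsm/kg

51.1 mOsm/kg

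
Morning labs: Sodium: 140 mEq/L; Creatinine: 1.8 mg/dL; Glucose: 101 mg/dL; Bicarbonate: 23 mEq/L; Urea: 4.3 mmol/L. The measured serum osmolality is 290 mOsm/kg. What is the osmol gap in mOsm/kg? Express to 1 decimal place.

0.1 mOsm/kg

Calculated osmolality = 2·Na + glucose/18 + urea
= 2·140 + 101/18 + 4.3
= 280 + 5.61 + 4.30
= 289.91 mOsm/kg ≈ 289.9 mOsm/kg
Osmolar gap = measured − calculated = 290 − 289.9 = 0.1 mOsm/kg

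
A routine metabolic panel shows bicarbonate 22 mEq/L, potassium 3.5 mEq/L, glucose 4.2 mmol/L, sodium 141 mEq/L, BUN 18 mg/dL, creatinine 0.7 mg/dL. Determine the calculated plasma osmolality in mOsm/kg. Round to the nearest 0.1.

Calculated osmolality = 2·Na + glucose + BUN/2.8
= 2·141 + 4.2 + 18/2.8
= 282 + 4.20 + 6.43
= 292.63 mOsm/kg

292.6 mOsm/kg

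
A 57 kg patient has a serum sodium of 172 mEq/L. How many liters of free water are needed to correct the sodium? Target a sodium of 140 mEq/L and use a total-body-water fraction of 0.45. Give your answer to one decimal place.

5.9 L

TBW = 0.45 · 57 = 25.65 L
Free water deficit = TBW · (Na/140 − 1)
= 25.65 · (172/140 − 1)
= 25.65 · 0.2286
= 5.86 L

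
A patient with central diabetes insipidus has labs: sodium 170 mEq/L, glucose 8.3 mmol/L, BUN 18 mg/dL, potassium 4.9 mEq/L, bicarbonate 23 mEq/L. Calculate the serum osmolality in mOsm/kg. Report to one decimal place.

354.7 mOsm/kg

Calculated osmolality = 2·Na + glucose + BUN/2.8
= 2·170 + 8.3 + 18/2.8
= 340 + 8.30 + 6.43
= 354.73 mOsm/kg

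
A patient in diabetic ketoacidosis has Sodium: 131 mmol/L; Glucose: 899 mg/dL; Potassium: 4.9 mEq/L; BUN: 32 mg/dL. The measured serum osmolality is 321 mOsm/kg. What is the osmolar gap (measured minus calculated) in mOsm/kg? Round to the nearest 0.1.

-2.4 mOsm/kg

Calculated osmolality = 2·Na + glucose/18 + BUN/2.8
= 2·131 + 899/18 + 32/2.8
= 262 + 49.94 + 11.43
= 323.37 mOsm/kg ≈ 323.4 mOsm/kg
Osmolar gap = measured − calculated = 321 − 323.4 = -2.4 mOsm/kg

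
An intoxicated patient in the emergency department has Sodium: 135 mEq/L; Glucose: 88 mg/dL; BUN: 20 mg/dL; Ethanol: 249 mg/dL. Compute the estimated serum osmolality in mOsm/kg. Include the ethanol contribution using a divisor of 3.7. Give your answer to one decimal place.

Calculated osmolality = 2·Na + glucose/18 + BUN/2.8 + ethanol/3.7
= 2·135 + 88/18 + 20/2.8 + 249/3.7
= 270 + 4.89 + 7.14 + 67.30
= 349.33 mOsm/kg

349.3 mOsm/kg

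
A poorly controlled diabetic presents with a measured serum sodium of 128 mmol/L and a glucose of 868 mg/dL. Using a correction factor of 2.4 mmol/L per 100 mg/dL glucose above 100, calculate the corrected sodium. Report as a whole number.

146 mmol/L

Corrected Na = measured Na + 2.4 · (glucose − 100)/100
= 128 + 2.4 · (868 − 100)/100
= 128 + 18.4
= 146.4 mmol/L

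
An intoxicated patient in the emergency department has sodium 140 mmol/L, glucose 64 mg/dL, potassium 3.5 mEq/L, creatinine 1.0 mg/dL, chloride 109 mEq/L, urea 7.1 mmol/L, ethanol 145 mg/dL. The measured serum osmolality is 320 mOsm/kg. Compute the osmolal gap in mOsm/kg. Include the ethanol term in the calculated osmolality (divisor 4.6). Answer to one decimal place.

Calculated osmolality = 2·Na + glucose/18 + urea + ethanol/4.6
= 2·140 + 64/18 + 7.1 + 145/4.6
= 280 + 3.56 + 7.10 + 31.52
= 322.18 mOsm/kg ≈ 322.2 mOsm/kg
Osmolar gap = measured − calculated = 320 − 322.2 = -2.2 mOsm/kg

-2.2 mOsm/kg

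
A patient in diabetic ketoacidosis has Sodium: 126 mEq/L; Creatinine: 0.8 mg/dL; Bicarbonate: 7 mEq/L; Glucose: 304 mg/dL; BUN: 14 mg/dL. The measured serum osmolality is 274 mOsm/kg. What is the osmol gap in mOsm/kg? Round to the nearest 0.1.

Calculated osmolality = 2·Na + glucose/18 + BUN/2.8
= 2·126 + 304/18 + 14/2.8
= 252 + 16.89 + 5
= 273.89 mOsm/kg ≈ 273.9 mOsm/kg
Osmolar gap = measured − calculated = 274 − 273.9 = 0.1 mOsm/kg

0.1 mOsm/kg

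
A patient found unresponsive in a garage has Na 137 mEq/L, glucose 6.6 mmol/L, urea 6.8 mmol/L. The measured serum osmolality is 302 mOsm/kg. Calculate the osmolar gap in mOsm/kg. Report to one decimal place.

Calculated osmolality = 2·Na + glucose + urea
= 2·137 + 6.6 + 6.8
= 274 + 6.60 + 6.80
= 287.4 mOsm/kg ≈ 287.4 mOsm/kg
Osmolar gap = measured − calculated = 302 − 287.4 = 14.6 mOsm/kg

14.6 mOsm/kg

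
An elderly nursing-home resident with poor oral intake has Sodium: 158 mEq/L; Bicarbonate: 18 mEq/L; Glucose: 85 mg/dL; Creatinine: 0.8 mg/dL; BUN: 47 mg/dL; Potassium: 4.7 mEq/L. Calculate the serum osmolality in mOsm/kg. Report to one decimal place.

337.5 mOsm/kg

Calculated osmolality = 2·Na + glucose/18 + BUN/2.8
= 2·158 + 85/18 + 47/2.8
= 316 + 4.72 + 16.79
= 337.51 mOsm/kg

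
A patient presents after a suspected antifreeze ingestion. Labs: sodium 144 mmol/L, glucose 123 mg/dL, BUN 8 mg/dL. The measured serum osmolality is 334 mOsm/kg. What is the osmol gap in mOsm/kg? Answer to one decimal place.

Calculated osmolality = 2·Na + glucose/18 + BUN/2.8
= 2·144 + 123/18 + 8/2.8
= 288 + 6.83 + 2.86
= 297.69 mOsm/kg ≈ 297.7 mOsm/kg
Osmolar gap = measured − calculated = 334 − 297.7 = 36.3 mOsm/kg

36.3 mOsm/kg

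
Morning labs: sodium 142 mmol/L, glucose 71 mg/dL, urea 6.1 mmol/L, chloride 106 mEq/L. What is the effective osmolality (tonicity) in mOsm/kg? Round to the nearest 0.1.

Effective osmolality excludes urea (freely permeant across cell membranes):
2·Na + glucose/18
= 2·142 + 71/18
= 284 + 3.94
= 287.94 mOsm/kg

287.9 mOsm/kg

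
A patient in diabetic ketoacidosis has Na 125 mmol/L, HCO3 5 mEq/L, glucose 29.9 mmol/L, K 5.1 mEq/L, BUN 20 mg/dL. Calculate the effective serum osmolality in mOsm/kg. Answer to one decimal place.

279.9 mOsm/kg

Effective osmolality excludes urea (freely permeant across cell membranes):
2·Na + glucose
= 2·125 + 29.9
= 250 + 29.9
= 279.9 mOsm/kg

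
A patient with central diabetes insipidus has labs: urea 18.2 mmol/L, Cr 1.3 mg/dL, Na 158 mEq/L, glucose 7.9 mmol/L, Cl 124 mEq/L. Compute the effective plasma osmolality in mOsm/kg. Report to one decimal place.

Effective osmolality excludes urea (freely permeant across cell membranes):
2·Na + glucose
= 2·158 + 7.9
= 316 + 7.9
= 323.9 mOsm/kg

323.9 mOsm/kg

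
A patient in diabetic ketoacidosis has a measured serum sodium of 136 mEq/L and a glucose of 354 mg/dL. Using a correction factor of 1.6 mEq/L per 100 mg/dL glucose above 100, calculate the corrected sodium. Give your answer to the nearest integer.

140 mEq/L

Corrected Na = measured Na + 1.6 · (glucose − 100)/100
= 136 + 1.6 · (354 − 100)/100
= 136 + 4.1
= 140.1 mEq/L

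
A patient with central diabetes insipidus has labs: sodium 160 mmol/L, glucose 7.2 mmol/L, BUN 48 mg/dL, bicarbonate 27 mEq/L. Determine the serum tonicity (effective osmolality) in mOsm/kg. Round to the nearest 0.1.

327.2 mOsm/kg

Effective osmolality excludes urea (freely permeant across cell membranes):
2·Na + glucose
= 2·160 + 7.2
= 320 + 7.2
= 327.2 mOsm/kg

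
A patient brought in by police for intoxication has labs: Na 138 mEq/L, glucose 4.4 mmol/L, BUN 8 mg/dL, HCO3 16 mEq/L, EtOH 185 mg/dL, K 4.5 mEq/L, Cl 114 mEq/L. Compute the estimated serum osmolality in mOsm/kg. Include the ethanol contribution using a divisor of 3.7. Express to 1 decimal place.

Calculated osmolality = 2·Na + glucose + BUN/2.8 + ethanol/3.7
= 2·138 + 4.4 + 8/2.8 + 185/3.7
= 276 + 4.40 + 2.86 + 50
= 333.26 mOsm/kg

333.3 mOsm/kg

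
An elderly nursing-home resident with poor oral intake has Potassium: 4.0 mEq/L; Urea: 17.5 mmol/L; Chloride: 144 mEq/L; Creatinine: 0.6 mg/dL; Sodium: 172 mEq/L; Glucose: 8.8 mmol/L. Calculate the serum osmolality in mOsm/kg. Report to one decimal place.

370.3 mOsm/kg

Calculated osmolality = 2·Na + glucose + urea
= 2·172 + 8.8 + 17.5
= 344 + 8.80 + 17.50
= 370.3 mOsm/kg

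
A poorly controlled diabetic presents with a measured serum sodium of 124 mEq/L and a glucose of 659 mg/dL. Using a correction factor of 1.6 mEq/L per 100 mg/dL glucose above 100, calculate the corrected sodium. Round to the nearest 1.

133 mEq/L

Corrected Na = measured Na + 1.6 · (glucose − 100)/100
= 124 + 1.6 · (659 − 100)/100
= 124 + 8.9
= 132.9 mEq/L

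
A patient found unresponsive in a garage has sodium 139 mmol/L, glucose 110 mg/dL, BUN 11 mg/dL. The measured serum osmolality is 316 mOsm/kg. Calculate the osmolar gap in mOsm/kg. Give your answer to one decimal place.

Calculated osmolality = 2·Na + glucose/18 + BUN/2.8
= 2·139 + 110/18 + 11/2.8
= 278 + 6.11 + 3.93
= 288.04 mOsm/kg ≈ 288.0 mOsm/kg
Osmolar gap = measured − calculated = 316 − 288.0 = 28.0 mOsm/kg

28.0 mOsm/kg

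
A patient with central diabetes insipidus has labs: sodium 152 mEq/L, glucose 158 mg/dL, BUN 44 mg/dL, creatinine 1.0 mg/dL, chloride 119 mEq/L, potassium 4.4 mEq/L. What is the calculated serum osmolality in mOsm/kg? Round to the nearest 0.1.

328.5 mOsm/kg

Calculated osmolality = 2·Na + glucose/18 + BUN/2.8
= 2·152 + 158/18 + 44/2.8
= 304 + 8.78 + 15.71
= 328.49 mOsm/kg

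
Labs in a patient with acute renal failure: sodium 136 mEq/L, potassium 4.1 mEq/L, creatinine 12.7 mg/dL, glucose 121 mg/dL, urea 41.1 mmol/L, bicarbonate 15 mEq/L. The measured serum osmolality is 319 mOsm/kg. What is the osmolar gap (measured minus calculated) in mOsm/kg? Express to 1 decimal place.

-0.8 mOsm/kg

Calculated osmolality = 2·Na + glucose/18 + urea
= 2·136 + 121/18 + 41.1
= 272 + 6.72 + 41.10
= 319.82 mOsm/kg ≈ 319.8 mOsm/kg
Osmolar gap = measured − calculated = 319 − 319.8 = -0.8 mOsm/kg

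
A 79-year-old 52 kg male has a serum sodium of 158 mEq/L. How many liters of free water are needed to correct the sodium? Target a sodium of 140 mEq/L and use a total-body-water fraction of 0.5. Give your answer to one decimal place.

TBW = 0.5 · 52 = 26 L
Free water deficit = TBW · (Na/140 − 1)
= 26 · (158/140 − 1)
= 26 · 0.1286
= 3.34 L

3.3 L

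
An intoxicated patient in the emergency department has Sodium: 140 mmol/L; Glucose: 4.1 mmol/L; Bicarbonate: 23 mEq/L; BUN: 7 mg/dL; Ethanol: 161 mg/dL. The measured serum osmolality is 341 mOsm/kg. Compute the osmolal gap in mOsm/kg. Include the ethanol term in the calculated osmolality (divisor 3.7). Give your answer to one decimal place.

10.9 mOsm/kg

Calculated osmolality = 2·Na + glucose + BUN/2.8 + ethanol/3.7
= 2·140 + 4.1 + 7/2.8 + 161/3.7
= 280 + 4.10 + 2.50 + 43.51
= 330.11 mOsm/kg ≈ 330.1 mOsm/kg
Osmolar gap = measured − calculated = 341 − 330.1 = 10.9 mOsm/kg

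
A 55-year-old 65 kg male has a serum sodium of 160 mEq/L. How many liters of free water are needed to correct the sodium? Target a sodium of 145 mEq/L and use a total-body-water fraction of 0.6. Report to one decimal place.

4.0 L

TBW = 0.6 · 65 = 39 L
Free water deficit = TBW · (Na/145 − 1)
= 39 · (160/145 − 1)
= 39 · 0.1034
= 4.03 L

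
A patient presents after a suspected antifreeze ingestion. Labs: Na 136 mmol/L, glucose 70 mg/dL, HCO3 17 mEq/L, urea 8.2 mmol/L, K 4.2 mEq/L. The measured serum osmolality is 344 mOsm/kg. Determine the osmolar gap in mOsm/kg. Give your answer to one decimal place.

Calculated osmolality = 2·Na + glucose/18 + urea
= 2·136 + 70/18 + 8.2
= 272 + 3.89 + 8.20
= 284.09 mOsm/kg ≈ 284.1 mOsm/kg
Osmolar gap = measured − calculated = 344 − 284.1 = 59.9 mOsm/kg

59.9 mOsm/kg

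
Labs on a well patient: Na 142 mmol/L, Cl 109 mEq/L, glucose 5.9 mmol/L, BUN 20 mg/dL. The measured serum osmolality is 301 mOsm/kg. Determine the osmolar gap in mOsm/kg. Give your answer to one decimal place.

Calculated osmolality = 2·Na + glucose + BUN/2.8
= 2·142 + 5.9 + 20/2.8
= 284 + 5.90 + 7.14
= 297.04 mOsm/kg ≈ 297.0 mOsm/kg
Osmolar gap = measured − calculated = 301 − 297.0 = 4.0 mOsm/kg

4.0 mOsm/kg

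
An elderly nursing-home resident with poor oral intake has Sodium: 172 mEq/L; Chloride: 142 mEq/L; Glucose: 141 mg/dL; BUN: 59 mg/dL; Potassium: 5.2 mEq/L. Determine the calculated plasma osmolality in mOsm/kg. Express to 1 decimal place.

372.9 mOsm/kg

Calculated osmolality = 2·Na + glucose/18 + BUN/2.8
= 2·172 + 141/18 + 59/2.8
= 344 + 7.83 + 21.07
= 372.9 mOsm/kg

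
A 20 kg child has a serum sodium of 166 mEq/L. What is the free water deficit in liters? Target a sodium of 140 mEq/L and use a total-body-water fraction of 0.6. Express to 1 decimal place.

TBW = 0.6 · 20 = 12 L
Free water deficit = TBW · (Na/140 − 1)
= 12 · (166/140 − 1)
= 12 · 0.1857
= 2.23 L

2.2 L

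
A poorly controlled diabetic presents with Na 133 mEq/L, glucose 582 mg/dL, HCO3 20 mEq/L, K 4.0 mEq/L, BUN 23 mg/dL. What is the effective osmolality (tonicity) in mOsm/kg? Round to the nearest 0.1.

Effective osmolality excludes urea (freely permeant across cell membranes):
2·Na + glucose/18
= 2·133 + 582/18
= 266 + 32.33
= 298.33 mOsm/kg

298.3 mOsm/kg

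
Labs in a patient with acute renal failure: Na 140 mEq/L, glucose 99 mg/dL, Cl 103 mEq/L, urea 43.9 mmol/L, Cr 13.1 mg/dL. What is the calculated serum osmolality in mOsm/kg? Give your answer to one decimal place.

329.4 mOsm/kg

Calculated osmolality = 2·Na + glucose/18 + urea
= 2·140 + 99/18 + 43.9
= 280 + 5.50 + 43.90
= 329.4 mOsm/kg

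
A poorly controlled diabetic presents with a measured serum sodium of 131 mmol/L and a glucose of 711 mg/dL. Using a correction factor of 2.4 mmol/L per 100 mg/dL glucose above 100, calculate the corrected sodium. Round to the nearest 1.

146 mmol/L

Corrected Na = measured Na + 2.4 · (glucose − 100)/100
= 131 + 2.4 · (711 − 100)/100
= 131 + 14.7
= 145.7 mmol/L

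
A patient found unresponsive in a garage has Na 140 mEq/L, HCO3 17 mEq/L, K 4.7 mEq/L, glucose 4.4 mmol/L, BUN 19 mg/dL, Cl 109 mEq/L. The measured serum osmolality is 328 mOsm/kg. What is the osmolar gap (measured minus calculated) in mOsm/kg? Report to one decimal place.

Calculated osmolality = 2·Na + glucose + BUN/2.8
= 2·140 + 4.4 + 19/2.8
= 280 + 4.40 + 6.79
= 291.19 mOsm/kg ≈ 291.2 mOsm/kg
Osmolar gap = measured − calculated = 328 − 291.2 = 36.8 mOsm/kg

36.8 mOsm/kg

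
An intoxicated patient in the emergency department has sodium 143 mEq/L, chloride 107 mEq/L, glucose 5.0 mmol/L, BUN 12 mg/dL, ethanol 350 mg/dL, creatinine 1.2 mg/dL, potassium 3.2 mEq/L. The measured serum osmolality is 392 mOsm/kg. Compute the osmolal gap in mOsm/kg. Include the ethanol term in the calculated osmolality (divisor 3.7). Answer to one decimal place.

2.1 mOsm/kg

Calculated osmolality = 2·Na + glucose + BUN/2.8 + ethanol/3.7
= 2·143 + 5 + 12/2.8 + 350/3.7
= 286 + 5 + 4.29 + 94.59
= 389.88 mOsm/kg ≈ 389.9 mOsm/kg
Osmolar gap = measured − calculated = 392 − 389.9 = 2.1 mOsm/kg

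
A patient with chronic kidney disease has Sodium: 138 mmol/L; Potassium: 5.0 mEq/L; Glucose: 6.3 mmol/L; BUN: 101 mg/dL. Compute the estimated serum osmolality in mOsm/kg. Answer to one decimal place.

Calculated osmolality = 2·Na + glucose + BUN/2.8
= 2·138 + 6.3 + 101/2.8
= 276 + 6.30 + 36.07
= 318.37 mOsm/kg

318.4 mOsm/kg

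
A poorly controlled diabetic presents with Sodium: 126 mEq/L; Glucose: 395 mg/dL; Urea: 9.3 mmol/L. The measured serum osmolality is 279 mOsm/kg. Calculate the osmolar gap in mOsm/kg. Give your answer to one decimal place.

Calculated osmolality = 2·Na + glucose/18 + urea
= 2·126 + 395/18 + 9.3
= 252 + 21.94 + 9.30
= 283.24 mOsm/kg ≈ 283.2 mOsm/kg
Osmolar gap = measured − calculated = 279 − 283.2 = -4.2 mOsm/kg

-4.2 mOsm/kg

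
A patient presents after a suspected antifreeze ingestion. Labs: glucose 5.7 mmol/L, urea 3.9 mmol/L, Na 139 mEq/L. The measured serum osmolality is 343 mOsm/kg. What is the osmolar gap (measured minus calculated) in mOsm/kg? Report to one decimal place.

Calculated osmolality = 2·Na + glucose + urea
= 2·139 + 5.7 + 3.9
= 278 + 5.70 + 3.90
= 287.6 mOsm/kg ≈ 287.6 mOsm/kg
Osmolar gap = measured − calculated = 343 − 287.6 = 55.4 mOsm/kg

55.4 mOsm/kg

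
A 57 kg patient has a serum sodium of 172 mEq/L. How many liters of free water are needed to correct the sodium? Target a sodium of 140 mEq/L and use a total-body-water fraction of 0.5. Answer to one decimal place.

TBW = 0.5 · 57 = 28.5 L
Free water deficit = TBW · (Na/140 − 1)
= 28.5 · (172/140 − 1)
= 28.5 · 0.2286
= 6.52 L

6.5 L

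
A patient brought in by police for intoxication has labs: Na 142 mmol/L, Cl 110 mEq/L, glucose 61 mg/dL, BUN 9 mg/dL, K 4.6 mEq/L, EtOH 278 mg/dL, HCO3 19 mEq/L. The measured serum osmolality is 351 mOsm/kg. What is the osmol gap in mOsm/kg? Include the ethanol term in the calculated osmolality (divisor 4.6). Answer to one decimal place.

0.0 mOsm/kg

Calculated osmolality = 2·Na + glucose/18 + BUN/2.8 + ethanol/4.6
= 2·142 + 61/18 + 9/2.8 + 278/4.6
= 284 + 3.39 + 3.21 + 60.43
= 351.03 mOsm/kg ≈ 351.0 mOsm/kg
Osmolar gap = measured − calculated = 351 − 351.0 = 0.0 mOsm/kg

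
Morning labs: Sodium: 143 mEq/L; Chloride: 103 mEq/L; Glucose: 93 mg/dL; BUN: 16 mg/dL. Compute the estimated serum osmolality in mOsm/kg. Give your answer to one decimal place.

Calculated osmolality = 2·Na + glucose/18 + BUN/2.8
= 2·143 + 93/18 + 16/2.8
= 286 + 5.17 + 5.71
= 296.88 mOsm/kg

296.9 mOsm/kg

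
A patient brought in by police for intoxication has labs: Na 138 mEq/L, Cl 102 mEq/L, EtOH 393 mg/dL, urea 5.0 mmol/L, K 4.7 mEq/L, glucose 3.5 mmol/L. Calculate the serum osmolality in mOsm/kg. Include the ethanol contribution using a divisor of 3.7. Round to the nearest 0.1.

Calculated osmolality = 2·Na + glucose + urea + ethanol/3.7
= 2·138 + 3.5 + 5 + 393/3.7
= 276 + 3.50 + 5 + 106.22
= 390.72 mOsm/kg

390.7 mOsm/kg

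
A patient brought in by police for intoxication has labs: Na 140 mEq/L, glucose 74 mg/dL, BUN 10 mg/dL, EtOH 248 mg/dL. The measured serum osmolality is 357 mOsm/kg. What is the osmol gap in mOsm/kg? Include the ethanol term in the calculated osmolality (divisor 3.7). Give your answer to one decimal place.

2.3 mOsm/kg

Calculated osmolality = 2·Na + glucose/18 + BUN/2.8 + ethanol/3.7
= 2·140 + 74/18 + 10/2.8 + 248/3.7
= 280 + 4.11 + 3.57 + 67.03
= 354.71 mOsm/kg ≈ 354.7 mOsm/kg
Osmolar gap = measured − calculated = 357 − 354.7 = 2.3 mOsm/kg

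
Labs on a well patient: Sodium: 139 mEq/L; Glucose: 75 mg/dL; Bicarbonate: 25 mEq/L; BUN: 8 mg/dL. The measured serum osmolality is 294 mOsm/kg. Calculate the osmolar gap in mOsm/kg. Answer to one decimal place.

9.0 mOsm/kg

Calculated osmolality = 2·Na + glucose/18 + BUN/2.8
= 2·139 + 75/18 + 8/2.8
= 278 + 4.17 + 2.86
= 285.03 mOsm/kg ≈ 285.0 mOsm/kg
Osmolar gap = measured − calculated = 294 − 285.0 = 9.0 mOsm/kg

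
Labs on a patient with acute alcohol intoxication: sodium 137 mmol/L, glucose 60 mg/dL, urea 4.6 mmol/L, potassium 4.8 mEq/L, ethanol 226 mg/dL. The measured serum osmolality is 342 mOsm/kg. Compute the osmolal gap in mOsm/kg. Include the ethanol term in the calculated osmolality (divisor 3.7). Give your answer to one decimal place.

-1.0 mOsm/kg

Calculated osmolality = 2·Na + glucose/18 + urea + ethanol/3.7
= 2·137 + 60/18 + 4.6 + 226/3.7
= 274 + 3.33 + 4.60 + 61.08
= 343.01 mOsm/kg ≈ 343.0 mOsm/kg
Osmolar gap = measured − calculated = 342 − 343.0 = -1.0 mOsm/kg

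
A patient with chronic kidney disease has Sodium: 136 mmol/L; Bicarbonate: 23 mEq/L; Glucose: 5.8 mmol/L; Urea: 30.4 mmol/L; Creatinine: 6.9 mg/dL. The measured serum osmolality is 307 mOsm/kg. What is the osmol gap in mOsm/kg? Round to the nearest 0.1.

Calculated osmolality = 2·Na + glucose + urea
= 2·136 + 5.8 + 30.4
= 272 + 5.80 + 30.40
= 308.2 mOsm/kg ≈ 308.2 mOsm/kg
Osmolar gap = measured − calculated = 307 − 308.2 = -1.2 mOsm/kg

-1.2 mOsm/kg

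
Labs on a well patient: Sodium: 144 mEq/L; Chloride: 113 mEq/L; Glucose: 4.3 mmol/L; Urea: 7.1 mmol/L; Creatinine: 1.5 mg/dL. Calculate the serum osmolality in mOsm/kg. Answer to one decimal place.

Calculated osmolality = 2·Na + glucose + urea
= 2·144 + 4.3 + 7.1
= 288 + 4.30 + 7.10
= 299.4 mOsm/kg

299.4 mOsm/kg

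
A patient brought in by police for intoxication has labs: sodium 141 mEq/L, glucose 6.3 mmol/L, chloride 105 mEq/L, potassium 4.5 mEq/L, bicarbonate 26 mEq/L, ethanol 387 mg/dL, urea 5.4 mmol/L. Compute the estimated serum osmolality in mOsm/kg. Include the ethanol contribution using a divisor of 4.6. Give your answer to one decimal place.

Calculated osmolality = 2·Na + glucose + urea + ethanol/4.6
= 2·141 + 6.3 + 5.4 + 387/4.6
= 282 + 6.30 + 5.40 + 84.13
= 377.83 mOsm/kg

377.8 mOsm/kg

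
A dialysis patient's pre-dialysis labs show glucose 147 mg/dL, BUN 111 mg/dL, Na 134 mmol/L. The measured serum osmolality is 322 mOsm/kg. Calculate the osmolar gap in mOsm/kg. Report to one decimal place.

Calculated osmolality = 2·Na + glucose/18 + BUN/2.8
= 2·134 + 147/18 + 111/2.8
= 268 + 8.17 + 39.64
= 315.81 mOsm/kg ≈ 315.8 mOsm/kg
Osmolar gap = measured − calculated = 322 − 315.8 = 6.2 mOsm/kg

6.2 mOsm/kg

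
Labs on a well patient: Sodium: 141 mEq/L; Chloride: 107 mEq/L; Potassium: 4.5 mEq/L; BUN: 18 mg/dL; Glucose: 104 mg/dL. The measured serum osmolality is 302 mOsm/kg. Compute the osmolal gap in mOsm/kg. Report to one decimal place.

Calculated osmolality = 2·Na + glucose/18 + BUN/2.8
= 2·141 + 104/18 + 18/2.8
= 282 + 5.78 + 6.43
= 294.21 mOsm/kg ≈ 294.2 mOsm/kg
Osmolar gap = measured − calculated = 302 − 294.2 = 7.8 mOsm/kg

7.8 mOsm/kg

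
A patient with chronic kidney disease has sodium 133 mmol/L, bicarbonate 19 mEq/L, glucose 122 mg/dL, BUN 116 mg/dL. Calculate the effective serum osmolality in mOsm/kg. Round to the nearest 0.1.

272.8 mOsm/kg

Effective osmolality excludes urea (freely permeant across cell membranes):
2·Na + glucose/18
= 2·133 + 122/18
= 266 + 6.78
= 272.78 mOsm/kg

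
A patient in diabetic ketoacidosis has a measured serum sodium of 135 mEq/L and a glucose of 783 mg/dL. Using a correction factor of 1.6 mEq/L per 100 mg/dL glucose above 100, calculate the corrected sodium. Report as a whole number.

146 mEq/L

Corrected Na = measured Na + 1.6 · (glucose − 100)/100
= 135 + 1.6 · (783 − 100)/100
= 135 + 10.9
= 145.9 mEq/L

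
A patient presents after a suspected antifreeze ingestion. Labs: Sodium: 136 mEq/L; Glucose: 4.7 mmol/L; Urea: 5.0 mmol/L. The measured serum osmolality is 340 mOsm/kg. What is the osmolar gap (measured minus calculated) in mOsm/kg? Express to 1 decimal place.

Calculated osmolality = 2·Na + glucose + urea
= 2·136 + 4.7 + 5
= 272 + 4.70 + 5
= 281.7 mOsm/kg ≈ 281.7 mOsm/kg
Osmolar gap = measured − calculated = 340 − 281.7 = 58.3 mOsm/kg

58.3 mOsm/kg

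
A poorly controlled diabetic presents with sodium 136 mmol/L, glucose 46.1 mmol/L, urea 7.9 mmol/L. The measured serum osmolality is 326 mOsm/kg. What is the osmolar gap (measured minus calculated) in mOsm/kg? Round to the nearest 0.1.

Calculated osmolality = 2·Na + glucose + urea
= 2·136 + 46.1 + 7.9
= 272 + 46.10 + 7.90
= 326 mOsm/kg ≈ 326.0 mOsm/kg
Osmolar gap = measured − calculated = 326 − 326.0 = 0.0 mOsm/kg

0.0 mOsm/kg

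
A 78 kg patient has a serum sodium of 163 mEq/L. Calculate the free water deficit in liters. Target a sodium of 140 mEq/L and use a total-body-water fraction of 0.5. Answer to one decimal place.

6.4 L

TBW = 0.5 · 78 = 39 L
Free water deficit = TBW · (Na/140 − 1)
= 39 · (163/140 − 1)
= 39 · 0.1643
= 6.41 L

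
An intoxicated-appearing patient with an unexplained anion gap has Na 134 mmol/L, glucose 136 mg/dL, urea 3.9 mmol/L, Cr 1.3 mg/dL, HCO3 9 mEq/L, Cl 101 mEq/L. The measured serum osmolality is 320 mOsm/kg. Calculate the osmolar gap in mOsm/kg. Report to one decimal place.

40.5 mOsm/kg

Calculated osmolality = 2·Na + glucose/18 + urea
= 2·134 + 136/18 + 3.9
= 268 + 7.56 + 3.90
= 279.46 mOsm/kg ≈ 279.5 mOsm/kg
Osmolar gap = measured − calculated = 320 − 279.5 = 40.5 mOsm/kg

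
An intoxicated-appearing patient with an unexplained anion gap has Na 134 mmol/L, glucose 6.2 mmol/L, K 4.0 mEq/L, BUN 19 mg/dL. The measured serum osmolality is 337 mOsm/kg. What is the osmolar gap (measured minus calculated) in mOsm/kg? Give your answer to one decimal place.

Calculated osmolality = 2·Na + glucose + BUN/2.8
= 2·134 + 6.2 + 19/2.8
= 268 + 6.20 + 6.79
= 280.99 mOsm/kg ≈ 281.0 mOsm/kg
Osmolar gap = measured − calculated = 337 − 281.0 = 56.0 mOsm/kg

56.0 mOsm/kg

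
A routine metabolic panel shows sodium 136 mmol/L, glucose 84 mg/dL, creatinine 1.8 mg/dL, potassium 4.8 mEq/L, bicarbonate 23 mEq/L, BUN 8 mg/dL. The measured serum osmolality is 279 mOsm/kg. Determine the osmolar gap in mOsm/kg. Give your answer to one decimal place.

Calculated osmolality = 2·Na + glucose/18 + BUN/2.8
= 2·136 + 84/18 + 8/2.8
= 272 + 4.67 + 2.86
= 279.53 mOsm/kg ≈ 279.5 mOsm/kg
Osmolar gap = measured − calculated = 279 − 279.5 = -0.5 mOsm/kg

-0.5 mOsm/kg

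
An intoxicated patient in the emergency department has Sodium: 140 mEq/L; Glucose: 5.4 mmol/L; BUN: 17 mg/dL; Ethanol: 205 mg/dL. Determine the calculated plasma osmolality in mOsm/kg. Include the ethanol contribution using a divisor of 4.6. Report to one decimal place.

336.0 mOsm/kg

Calculated osmolality = 2·Na + glucose + BUN/2.8 + ethanol/4.6
= 2·140 + 5.4 + 17/2.8 + 205/4.6
= 280 + 5.40 + 6.07 + 44.57
= 336.04 mOsm/kg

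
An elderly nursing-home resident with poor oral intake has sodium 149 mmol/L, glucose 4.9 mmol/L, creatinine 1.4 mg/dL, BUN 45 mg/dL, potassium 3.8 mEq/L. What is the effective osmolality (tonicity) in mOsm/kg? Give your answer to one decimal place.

302.9 mOsm/kg

Effective osmolality excludes urea (freely permeant across cell membranes):
2·Na + glucose
= 2·149 + 4.9
= 298 + 4.9
= 302.9 mOsm/kg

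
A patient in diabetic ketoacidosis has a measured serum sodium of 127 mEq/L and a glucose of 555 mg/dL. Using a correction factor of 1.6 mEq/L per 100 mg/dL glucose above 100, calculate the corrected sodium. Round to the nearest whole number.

Corrected Na = measured Na + 1.6 · (glucose − 100)/100
= 127 + 1.6 · (555 − 100)/100
= 127 + 7.3
= 134.3 mEq/L

134 mEq/L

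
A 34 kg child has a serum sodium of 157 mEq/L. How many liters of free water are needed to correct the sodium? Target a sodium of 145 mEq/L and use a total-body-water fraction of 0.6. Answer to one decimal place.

1.7 L

TBW = 0.6 · 34 = 20.4 L
Free water deficit = TBW · (Na/145 − 1)
= 20.4 · (157/145 − 1)
= 20.4 · 0.0828
= 1.69 L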